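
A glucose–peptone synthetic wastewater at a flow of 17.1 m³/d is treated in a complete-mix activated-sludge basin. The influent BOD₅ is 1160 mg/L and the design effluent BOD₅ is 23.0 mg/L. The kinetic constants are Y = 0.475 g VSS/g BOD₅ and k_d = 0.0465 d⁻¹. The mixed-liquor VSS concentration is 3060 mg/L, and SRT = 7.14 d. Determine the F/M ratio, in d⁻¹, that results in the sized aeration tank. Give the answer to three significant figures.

F/M ≈ 0.401 d⁻¹

From the SRT design equation V = Y Q (S₀−S) θ_c / [X (1 + k_d θ_c)] = 0.475 × 17.1 × (1160 − 23.0) × 7.14 / [3060 × (1 + 0.0465 × 7.14)] = 6.59×10^4 / 4076 = 16.18 m³.
F/M = applied load / biomass = Q·S₀/(V·X) = 17.1 × 1160 / (16.18 × 3060) = 0.4007 d⁻¹.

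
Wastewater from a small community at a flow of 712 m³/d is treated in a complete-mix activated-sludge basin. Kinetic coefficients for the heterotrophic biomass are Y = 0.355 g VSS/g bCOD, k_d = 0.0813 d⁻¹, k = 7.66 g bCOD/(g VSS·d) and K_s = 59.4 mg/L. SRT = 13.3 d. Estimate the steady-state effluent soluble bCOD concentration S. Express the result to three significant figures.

For a completely mixed reactor with recycle the Lawrence–McCarty relation gives S = K_s·(1 + k_d·θ_c) / [θ_c·(Y·k − k_d) − 1] = 59.4 × (1 + 0.0813 × 13.3) / [13.3 × (0.355 × 7.66 − 0.0813) − 1] = 123.6 / 34.09 = 3.627 mg/L.

S ≈ 3.63 mg/L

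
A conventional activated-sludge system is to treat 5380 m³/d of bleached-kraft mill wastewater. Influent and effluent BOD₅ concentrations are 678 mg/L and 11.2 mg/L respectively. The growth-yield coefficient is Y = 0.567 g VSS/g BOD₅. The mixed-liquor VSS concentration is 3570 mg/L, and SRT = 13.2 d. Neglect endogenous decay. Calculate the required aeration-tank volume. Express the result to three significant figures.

V ≈ 7520 m³

Biomass mass balance (decay neglected): V·X = Y·Q·(S₀ − S)·θ_c, so V = 0.567 × 5380 × (678 − 11.2) × 13.2 / 3570 = 7521 m³.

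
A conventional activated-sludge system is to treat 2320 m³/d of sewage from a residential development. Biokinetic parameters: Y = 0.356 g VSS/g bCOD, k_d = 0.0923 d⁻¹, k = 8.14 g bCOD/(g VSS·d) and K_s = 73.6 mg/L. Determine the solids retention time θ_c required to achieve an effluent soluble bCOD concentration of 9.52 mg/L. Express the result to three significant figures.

θ_c ≈ 4.17 d

At the target effluent, Y k S/(K_s+S) = 0.356×8.14×9.52/83.12 = 0.3319 d⁻¹.
1/θ_c = 0.3319 − 0.0923 = 0.2396 d⁻¹, so θ_c = 4.174 d.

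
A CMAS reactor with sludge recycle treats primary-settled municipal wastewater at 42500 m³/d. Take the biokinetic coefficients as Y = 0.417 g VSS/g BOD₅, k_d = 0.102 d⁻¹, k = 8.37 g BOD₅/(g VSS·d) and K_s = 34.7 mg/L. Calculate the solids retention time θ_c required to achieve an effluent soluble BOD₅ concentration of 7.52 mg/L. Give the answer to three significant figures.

θ_c ≈ 1.92 d

From 1/θ_c = Y·k·S/(K_s + S) − k_d: Y·k·S/(K_s+S) = 0.417 × 8.37 × 7.52 / (34.7 + 7.52) = 0.6217 d⁻¹.
1/θ_c = 0.6217 − 0.102 = 0.5197 d⁻¹, so θ_c = 1.924 d.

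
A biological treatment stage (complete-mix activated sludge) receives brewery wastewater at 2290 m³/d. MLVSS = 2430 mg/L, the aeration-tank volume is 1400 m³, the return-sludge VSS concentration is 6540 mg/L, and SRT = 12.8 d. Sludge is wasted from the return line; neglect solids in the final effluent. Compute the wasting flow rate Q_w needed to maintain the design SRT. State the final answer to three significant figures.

Wasting from the return line (neglecting effluent solids): Q_w = V·X / (θ_c·X_r) = 1400 × 2430 / (12.8 × 6540) = 40.64 m³/d.

Q_w ≈ 40.6 m³/d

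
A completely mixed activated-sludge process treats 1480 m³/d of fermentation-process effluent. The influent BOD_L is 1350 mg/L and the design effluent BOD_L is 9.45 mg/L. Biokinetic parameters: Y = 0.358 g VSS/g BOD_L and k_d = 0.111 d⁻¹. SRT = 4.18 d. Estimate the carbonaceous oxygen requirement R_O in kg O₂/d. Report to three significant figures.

The observed yield is Y_obs = Y/(1 + k_d·θ_c) = 0.358 / (1 + 0.111 × 4.18) = 0.358 / 1.464 = 0.2445 g VSS per g BOD_L removed.
Q·(S₀ − S) = 1480 × (1350 − 9.45) × 10⁻³ = 1984 kg/d removed.
Biomass synthesised: P_X = Y_obs × 1984 = 485.2 kg VSS/d.
R_O = Q·ΔS − 1.42 P_X = 1984 − 688.9 = 1295 kg O₂/d.

R_O ≈ 1300 kg O₂/d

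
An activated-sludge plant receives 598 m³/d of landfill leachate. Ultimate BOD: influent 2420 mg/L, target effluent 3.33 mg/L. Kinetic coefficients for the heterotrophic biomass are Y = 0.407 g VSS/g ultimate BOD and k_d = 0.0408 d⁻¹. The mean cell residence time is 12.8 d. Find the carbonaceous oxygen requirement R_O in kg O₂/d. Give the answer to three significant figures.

R_O ≈ 896 kg O₂/d

Y_obs = Y / (1 + k_d θ_c) = 0.407 / (1 + 0.0408 × 12.8) = 0.407 / 1.522 = 0.2674.
ΔS = 2420 − 3.33 = 2417 mg/L, so the substrate removal rate is 598 × 2417/1000 = 1445 kg ultimate BOD/d.
Net sludge production P_X = 0.2674 × 1445 = 386.4 kg VSS/d.
R_O = Q·(S₀ − S) − 1.42·P_X = 1445 − 1.42 × 386.4 = 896.5 kg O₂/d.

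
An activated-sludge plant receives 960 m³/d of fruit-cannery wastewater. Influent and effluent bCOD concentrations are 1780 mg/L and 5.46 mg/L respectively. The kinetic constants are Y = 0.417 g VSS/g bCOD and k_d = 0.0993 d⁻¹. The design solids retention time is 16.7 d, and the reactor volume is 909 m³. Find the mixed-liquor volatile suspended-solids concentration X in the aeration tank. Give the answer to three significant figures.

Solving the biomass balance for X: X = Y Q (S₀−S) θ_c / [V (1+k_d θ_c)] = 0.417 × 960 × (1780 − 5.46) × 16.7 / [909 × (1 + 0.0993 × 16.7)] = 4910 mg/L.

X ≈ 4910 mg/L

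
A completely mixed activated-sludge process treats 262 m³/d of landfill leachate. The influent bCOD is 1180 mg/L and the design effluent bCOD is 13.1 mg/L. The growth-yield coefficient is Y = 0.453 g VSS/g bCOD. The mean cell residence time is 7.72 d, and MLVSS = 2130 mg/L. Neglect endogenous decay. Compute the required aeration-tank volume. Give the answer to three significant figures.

Biomass mass balance (decay neglected): V·X = Y·Q·(S₀ − S)·θ_c, so V = 0.453 × 262 × (1180 − 13.1) × 7.72 / 2130 = 502.0 m³.

V ≈ 502 m³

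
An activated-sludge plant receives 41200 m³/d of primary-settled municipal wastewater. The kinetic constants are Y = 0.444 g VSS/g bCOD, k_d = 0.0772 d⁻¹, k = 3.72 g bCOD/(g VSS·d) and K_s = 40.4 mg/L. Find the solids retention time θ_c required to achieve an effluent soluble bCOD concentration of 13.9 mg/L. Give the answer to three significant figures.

θ_c ≈ 2.89 d

From 1/θ_c = Y·k·S/(K_s + S) − k_d: Y·k·S/(K_s+S) = 0.444 × 3.72 × 13.9 / (40.4 + 13.9) = 0.4228 d⁻¹.
θ_c = 1/(μ − k_d) = 1/(0.4228 − 0.0772) = 1/0.3456 = 2.893 d.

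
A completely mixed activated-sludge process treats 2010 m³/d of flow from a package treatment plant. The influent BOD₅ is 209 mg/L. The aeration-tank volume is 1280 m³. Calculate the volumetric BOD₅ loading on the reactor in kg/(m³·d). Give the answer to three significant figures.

Applied BOD₅ load per unit volume = Q·S₀/V = (2010 × 209/1000)/1280 = 0.3282 kg BOD₅·m⁻³·d⁻¹.

L_v ≈ 0.328 kg BOD₅/(m³·d)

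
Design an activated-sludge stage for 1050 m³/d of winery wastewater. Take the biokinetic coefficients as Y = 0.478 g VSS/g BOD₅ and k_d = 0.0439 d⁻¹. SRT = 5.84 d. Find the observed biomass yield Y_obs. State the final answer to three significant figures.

Correct the yield for decay: Y_obs = Y/(1 + k_d θ_c) = 0.478 / (1 + 0.0439 × 5.84) = 0.478 / 1.256 = 0.3805.

Y_obs ≈ 0.380 g VSS/g BOD₅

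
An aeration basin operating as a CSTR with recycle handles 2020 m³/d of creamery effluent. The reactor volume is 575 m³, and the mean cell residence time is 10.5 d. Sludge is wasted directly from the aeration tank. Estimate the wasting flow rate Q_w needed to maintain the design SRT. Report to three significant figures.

Wasting from the aeration tank: Q_w = V / θ_c = 575.0 / 10.5 = 54.76 m³/d.

Q_w ≈ 54.8 m³/d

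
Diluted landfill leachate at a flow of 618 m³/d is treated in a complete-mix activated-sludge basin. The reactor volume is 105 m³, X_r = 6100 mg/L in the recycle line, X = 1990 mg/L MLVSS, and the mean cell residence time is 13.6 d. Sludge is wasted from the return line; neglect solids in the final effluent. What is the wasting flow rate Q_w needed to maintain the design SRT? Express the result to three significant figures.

Q_w ≈ 2.52 m³/d

Q_w = (V·X)/(θ_c X_r) = 105.0 × 1990 / (13.6 × 6100) = 2.519 m³/d.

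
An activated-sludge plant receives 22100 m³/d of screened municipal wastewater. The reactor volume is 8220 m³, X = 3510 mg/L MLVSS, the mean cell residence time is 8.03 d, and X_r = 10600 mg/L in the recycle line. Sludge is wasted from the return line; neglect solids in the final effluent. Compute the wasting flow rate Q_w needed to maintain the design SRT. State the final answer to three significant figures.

Q_w ≈ 339 m³/d

Q_w = (V·X)/(θ_c X_r) = 8220 × 3510 / (8.03 × 10600) = 339.0 m³/d.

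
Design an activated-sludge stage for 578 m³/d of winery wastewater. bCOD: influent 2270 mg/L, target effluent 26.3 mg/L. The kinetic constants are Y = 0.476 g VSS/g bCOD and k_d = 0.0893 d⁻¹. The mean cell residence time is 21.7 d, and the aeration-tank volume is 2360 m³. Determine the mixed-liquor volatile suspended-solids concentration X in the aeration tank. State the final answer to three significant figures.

From V·X·(1 + k_d·θ_c) = Y·Q·(S₀ − S)·θ_c: X = 0.476 × 578 × (2270 − 26.3) × 21.7 / [2360 × (1 + 0.0893 × 21.7)] = 1932 mg/L.

X ≈ 1930 mg/L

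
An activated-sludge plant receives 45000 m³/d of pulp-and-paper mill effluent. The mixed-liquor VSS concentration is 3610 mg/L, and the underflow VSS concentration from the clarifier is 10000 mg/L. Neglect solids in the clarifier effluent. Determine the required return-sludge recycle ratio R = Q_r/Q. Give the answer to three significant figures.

R ≈ 0.565

Mass balance around the secondary clarifier (neglecting effluent solids): R = X / (X_r − X) = 3610 / (10000 − 3610) = 0.5649.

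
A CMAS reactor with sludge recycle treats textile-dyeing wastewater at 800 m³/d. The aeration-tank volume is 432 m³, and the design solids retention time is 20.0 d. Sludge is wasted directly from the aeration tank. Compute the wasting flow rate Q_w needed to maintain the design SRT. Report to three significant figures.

Q_w ≈ 21.6 m³/d

For wasting at MLVSS concentration, Q_w = V/θ_c = 432.0/20.0 = 21.60 m³/d.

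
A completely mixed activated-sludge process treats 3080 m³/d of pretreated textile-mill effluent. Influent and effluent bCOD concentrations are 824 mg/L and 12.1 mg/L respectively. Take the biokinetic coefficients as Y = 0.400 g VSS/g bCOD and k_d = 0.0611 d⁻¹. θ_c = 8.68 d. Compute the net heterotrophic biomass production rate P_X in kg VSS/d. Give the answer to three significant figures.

Observed yield with endogenous decay: Y_obs = Y / (1 + k_d·θ_c) = 0.400 / (1 + 0.0611 × 8.68) = 0.400 / 1.530 = 0.2614 g VSS/g bCOD.
ΔS = 824 − 12.1 = 811.9 mg/L, so the substrate removal rate is 3080 × 811.9/1000 = 2501 kg bCOD/d.
P_X = Y_obs · Q(S₀ − S) = 0.2614 × 2501 = 653.6 kg VSS/d.

P_X ≈ 654 kg VSS/d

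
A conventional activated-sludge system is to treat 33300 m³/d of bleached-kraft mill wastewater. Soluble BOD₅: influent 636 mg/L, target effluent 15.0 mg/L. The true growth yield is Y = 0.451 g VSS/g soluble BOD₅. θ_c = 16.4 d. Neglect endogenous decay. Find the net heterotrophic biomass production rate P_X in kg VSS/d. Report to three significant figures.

P_X ≈ 9330 kg VSS/d

Since k_d ≈ 0, Y_obs = Y = 0.451 g VSS/g soluble BOD₅.
Substrate removed = Q·(S₀ − S) = 33300 m³/d × (636 − 15.0) g/m³ = 2.07×10^7 g/d = 20679 kg/d.
P_X = Y_obs · Q(S₀ − S) = 0.4510 × 20679 = 9326 kg VSS/d.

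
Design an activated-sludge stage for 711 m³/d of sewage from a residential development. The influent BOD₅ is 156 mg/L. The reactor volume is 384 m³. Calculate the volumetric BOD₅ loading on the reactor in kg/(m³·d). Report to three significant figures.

L_v ≈ 0.289 kg BOD₅/(m³·d)

Applied BOD₅ load per unit volume = Q·S₀/V = (711 × 156/1000)/384.0 = 0.2888 kg BOD₅·m⁻³·d⁻¹.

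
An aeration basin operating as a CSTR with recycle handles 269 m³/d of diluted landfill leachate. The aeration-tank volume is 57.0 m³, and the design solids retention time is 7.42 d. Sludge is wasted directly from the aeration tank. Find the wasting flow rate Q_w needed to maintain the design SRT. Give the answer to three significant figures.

Wasting from the aeration tank: Q_w = V / θ_c = 57.00 / 7.42 = 7.682 m³/d.

Q_w ≈ 7.68 m³/d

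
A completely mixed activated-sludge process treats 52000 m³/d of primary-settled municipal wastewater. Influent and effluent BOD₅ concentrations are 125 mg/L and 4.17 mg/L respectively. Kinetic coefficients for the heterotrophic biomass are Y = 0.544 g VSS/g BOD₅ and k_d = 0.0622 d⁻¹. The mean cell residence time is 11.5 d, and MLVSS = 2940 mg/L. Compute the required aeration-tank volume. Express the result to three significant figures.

Rearranging the biomass balance for a CMAS with decay, V = Y·Q·ΔS·θ_c / [X·(1+k_d θ_c)] = 0.544 × 52000 × (125 − 4.17) × 11.5 / [2940 × (1 + 0.0622 × 11.5)] = 3.93×10^7 / 5043 = 7794 m³.

V ≈ 7790 m³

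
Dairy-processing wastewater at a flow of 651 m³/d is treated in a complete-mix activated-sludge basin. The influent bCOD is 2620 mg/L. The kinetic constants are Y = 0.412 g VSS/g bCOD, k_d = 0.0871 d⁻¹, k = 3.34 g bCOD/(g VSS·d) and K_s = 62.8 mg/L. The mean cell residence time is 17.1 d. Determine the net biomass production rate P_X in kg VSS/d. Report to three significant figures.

Effluent substrate depends only on kinetics and SRT: S = K_s(1 + k_d θ_c) / [θ_c(Yk − k_d) − 1] = 62.8 × (1 + 0.0871 × 17.1) / [17.1 × (0.412 × 3.34 − 0.0871) − 1] = 156.3 / 21.04 = 7.430 mg/L.
Y_obs = Y / (1 + k_d θ_c) = 0.412 / (1 + 0.0871 × 17.1) = 0.412 / 2.489 = 0.1655.
Q·(S₀ − S) = 651 × (2620 − 7.43) × 10⁻³ = 1701 kg/d removed.
P_X = Y_obs · Q(S₀ − S) = 0.1655 × 1701 = 281.5 kg VSS/d.

P_X ≈ 281 kg VSS/d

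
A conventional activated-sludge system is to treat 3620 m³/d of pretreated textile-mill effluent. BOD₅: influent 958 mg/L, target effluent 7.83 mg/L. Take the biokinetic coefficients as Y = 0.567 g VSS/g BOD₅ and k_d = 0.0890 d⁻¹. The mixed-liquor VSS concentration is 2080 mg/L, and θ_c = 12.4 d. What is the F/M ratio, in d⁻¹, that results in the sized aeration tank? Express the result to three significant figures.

F/M ≈ 0.302 d⁻¹

Steady-state biomass mass balance: V·X·(1 + k_d·θ_c) = Y·Q·(S₀ − S)·θ_c, so V = 0.567 × 3620 × (958 − 7.83) × 12.4 / [2080 × (1 + 0.0890 × 12.4)] = 2.42×10^7 / 4375 = 5527 m³.
Food-to-microorganism ratio F/M = Q S₀ / (V X) = 3620 × 958 / (5527 × 2080) = 0.3017 d⁻¹.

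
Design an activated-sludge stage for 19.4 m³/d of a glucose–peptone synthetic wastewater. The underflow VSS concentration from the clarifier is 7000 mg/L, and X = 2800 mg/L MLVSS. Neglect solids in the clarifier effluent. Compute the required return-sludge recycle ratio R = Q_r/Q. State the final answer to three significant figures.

Mass balance around the secondary clarifier (neglecting effluent solids): R = X / (X_r − X) = 2800 / (7000 − 2800) = 0.6667.

R ≈ 0.667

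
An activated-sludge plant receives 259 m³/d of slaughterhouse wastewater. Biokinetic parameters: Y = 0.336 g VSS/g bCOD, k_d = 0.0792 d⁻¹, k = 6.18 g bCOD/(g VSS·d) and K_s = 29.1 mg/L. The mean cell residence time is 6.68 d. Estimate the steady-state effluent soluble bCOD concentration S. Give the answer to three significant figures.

S ≈ 3.61 mg/L

Effluent substrate depends only on kinetics and SRT: S = K_s(1 + k_d θ_c) / [θ_c(Yk − k_d) − 1] = 29.1 × (1 + 0.0792 × 6.68) / [6.68 × (0.336 × 6.18 − 0.0792) − 1] = 44.50 / 12.34 = 3.605 mg/L.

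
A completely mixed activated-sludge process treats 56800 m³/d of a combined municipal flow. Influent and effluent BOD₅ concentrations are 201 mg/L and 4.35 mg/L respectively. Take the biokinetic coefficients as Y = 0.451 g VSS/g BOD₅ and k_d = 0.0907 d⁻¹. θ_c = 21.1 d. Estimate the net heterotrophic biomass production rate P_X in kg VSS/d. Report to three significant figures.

P_X ≈ 1730 kg VSS/d

Y_obs = Y / (1 + k_d θ_c) = 0.451 / (1 + 0.0907 × 21.1) = 0.451 / 2.914 = 0.1548.
ΔS = 201 − 4.35 = 196.7 mg/L, so the substrate removal rate is 56800 × 196.7/1000 = 11170 kg BOD₅/d.
P_X = Y_obs · Q(S₀ − S) = 0.1548 × 11170 = 1729 kg VSS/d.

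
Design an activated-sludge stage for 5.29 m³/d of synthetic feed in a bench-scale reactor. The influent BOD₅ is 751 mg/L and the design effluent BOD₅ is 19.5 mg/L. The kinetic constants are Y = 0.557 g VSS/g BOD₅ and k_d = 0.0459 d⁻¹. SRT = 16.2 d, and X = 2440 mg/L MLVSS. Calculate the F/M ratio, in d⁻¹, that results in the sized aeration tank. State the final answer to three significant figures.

F/M ≈ 0.198 d⁻¹

Rearranging the biomass balance for a CMAS with decay, V = Y·Q·ΔS·θ_c / [X·(1+k_d θ_c)] = 0.557 × 5.29 × (751 − 19.5) × 16.2 / [2440 × (1 + 0.0459 × 16.2)] = 3.49×10^4 / 4254 = 8.207 m³.
F/M = Q·S₀ / (V·X) = 5.29 × 751 / (8.207 × 2440) = 0.1984 g BOD₅·(g VSS·d)⁻¹.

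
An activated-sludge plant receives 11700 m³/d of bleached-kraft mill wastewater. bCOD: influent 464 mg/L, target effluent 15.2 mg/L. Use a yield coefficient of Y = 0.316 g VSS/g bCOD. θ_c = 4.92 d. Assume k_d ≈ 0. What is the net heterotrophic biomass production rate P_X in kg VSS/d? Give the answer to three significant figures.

With endogenous decay neglected, the observed yield equals the true yield: Y_obs = Y = 0.316 g VSS/g bCOD.
ΔS = 464 − 15.2 = 448.8 mg/L, so the substrate removal rate is 11700 × 448.8/1000 = 5251 kg bCOD/d.
Net biomass production P_X = Y_obs × Q·(S₀ − S) = 0.3160 × 5251 = 1659 kg VSS/d.

P_X ≈ 1660 kg VSS/d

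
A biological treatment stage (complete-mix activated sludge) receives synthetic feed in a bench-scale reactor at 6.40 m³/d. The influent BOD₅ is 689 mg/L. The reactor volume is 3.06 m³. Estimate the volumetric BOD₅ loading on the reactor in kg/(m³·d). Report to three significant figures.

L_v ≈ 1.44 kg BOD₅/(m³·d)

Volumetric loading L_v = Q·S₀ / V = 6.40 × 689 g/m³ / 3.060 m³ = 1441 g/(m³·d) = 1.441 kg BOD₅/(m³·d).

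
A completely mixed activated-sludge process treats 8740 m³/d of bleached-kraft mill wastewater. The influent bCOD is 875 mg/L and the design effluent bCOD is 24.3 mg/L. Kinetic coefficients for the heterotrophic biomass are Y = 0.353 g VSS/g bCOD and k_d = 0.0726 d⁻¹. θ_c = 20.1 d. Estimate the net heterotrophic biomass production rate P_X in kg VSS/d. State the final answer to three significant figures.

Y_obs = Y / (1 + k_d θ_c) = 0.353 / (1 + 0.0726 × 20.1) = 0.353 / 2.459 = 0.1435.
ΔS = 875 − 24.3 = 850.7 mg/L, so the substrate removal rate is 8740 × 850.7/1000 = 7435 kg bCOD/d.
Net biomass production P_X = Y_obs × Q·(S₀ − S) = 0.1435 × 7435 = 1067 kg VSS/d.

P_X ≈ 1070 kg VSS/d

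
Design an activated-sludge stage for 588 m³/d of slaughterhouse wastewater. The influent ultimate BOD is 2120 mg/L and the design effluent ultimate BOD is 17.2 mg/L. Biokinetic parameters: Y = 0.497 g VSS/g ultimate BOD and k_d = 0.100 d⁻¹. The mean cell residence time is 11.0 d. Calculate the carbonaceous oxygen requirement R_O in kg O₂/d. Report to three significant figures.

R_O ≈ 821 kg O₂/d

Y_obs = Y / (1 + k_d θ_c) = 0.497 / (1 + 0.100 × 11.0) = 0.497 / 2.100 = 0.2367.
ΔS = 2120 − 17.2 = 2103 mg/L, so the substrate removal rate is 588 × 2103/1000 = 1236 kg ultimate BOD/d.
Net sludge production P_X = 0.2367 × 1236 = 292.6 kg VSS/d.
Carbonaceous O₂ demand = substrate oxidised − cell-mass equivalent = 1236 − 1.42 × 292.6 = 820.9 kg O₂/d.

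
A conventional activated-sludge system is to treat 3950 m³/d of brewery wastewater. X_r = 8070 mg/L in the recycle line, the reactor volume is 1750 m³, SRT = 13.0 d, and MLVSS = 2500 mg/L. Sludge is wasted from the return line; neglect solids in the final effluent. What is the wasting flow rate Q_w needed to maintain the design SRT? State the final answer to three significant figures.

Q_w ≈ 41.7 m³/d

Q_w = (V·X)/(θ_c X_r) = 1750 × 2500 / (13.0 × 8070) = 41.70 m³/d.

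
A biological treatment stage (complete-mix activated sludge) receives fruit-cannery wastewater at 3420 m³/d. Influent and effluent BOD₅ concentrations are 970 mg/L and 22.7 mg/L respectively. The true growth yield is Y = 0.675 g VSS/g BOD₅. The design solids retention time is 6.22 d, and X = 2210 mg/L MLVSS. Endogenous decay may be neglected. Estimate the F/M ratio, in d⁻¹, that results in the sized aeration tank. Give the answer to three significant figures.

F/M ≈ 0.244 d⁻¹

With k_d = 0 the design equation reduces to V = Y Q (S₀−S) θ_c / X = 0.675 × 3420 × (970 − 22.7) × 6.22 / 2210 = 6155 m³.
Food-to-microorganism ratio F/M = Q S₀ / (V X) = 3420 × 970 / (6155 × 2210) = 0.2439 d⁻¹.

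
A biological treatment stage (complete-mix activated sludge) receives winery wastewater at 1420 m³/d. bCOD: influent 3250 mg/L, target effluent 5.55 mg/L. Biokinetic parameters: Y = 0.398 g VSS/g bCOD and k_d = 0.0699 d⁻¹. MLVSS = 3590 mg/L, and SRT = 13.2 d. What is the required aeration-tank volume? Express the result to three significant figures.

Rearranging the biomass balance for a CMAS with decay, V = Y·Q·ΔS·θ_c / [X·(1+k_d θ_c)] = 0.398 × 1420 × (3250 − 5.55) × 13.2 / [3590 × (1 + 0.0699 × 13.2)] = 2.42×10^7 / 6902 = 3507 m³.

V ≈ 3510 m³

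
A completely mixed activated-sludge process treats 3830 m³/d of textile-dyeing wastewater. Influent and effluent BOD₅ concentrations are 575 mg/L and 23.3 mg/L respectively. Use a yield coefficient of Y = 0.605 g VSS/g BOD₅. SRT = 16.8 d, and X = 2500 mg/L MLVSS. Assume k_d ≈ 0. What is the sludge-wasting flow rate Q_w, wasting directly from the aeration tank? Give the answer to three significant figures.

With k_d = 0 the design equation reduces to V = Y Q (S₀−S) θ_c / X = 0.605 × 3830 × (575 − 23.3) × 16.8 / 2500 = 8591 m³.
With mixed-liquor wasting, θ_c = V/Q_w, so Q_w = V/θ_c = 8591/16.8 = 511.3 m³/d.

Q_w ≈ 511 m³/d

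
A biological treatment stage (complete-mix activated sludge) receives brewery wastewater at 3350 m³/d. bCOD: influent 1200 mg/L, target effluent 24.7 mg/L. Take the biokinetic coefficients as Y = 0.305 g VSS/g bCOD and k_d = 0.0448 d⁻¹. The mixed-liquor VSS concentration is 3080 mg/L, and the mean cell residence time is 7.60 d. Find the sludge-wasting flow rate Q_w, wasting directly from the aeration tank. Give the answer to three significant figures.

Q_w ≈ 291 m³/d

Rearranging the biomass balance for a CMAS with decay, V = Y·Q·ΔS·θ_c / [X·(1+k_d θ_c)] = 0.305 × 3350 × (1200 − 24.7) × 7.60 / [3080 × (1 + 0.0448 × 7.60)] = 9.13×10^6 / 4129 = 2211 m³.
With mixed-liquor wasting, θ_c = V/Q_w, so Q_w = V/θ_c = 2211/7.60 = 290.9 m³/d.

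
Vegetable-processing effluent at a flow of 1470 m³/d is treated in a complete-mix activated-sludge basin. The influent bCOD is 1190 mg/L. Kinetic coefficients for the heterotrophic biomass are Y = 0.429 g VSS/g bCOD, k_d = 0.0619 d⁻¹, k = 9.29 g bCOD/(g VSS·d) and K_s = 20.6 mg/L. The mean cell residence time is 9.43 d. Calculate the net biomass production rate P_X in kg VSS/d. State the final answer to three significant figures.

P_X ≈ 473 kg VSS/d

For a completely mixed reactor with recycle the Lawrence–McCarty relation gives S = K_s·(1 + k_d·θ_c) / [θ_c·(Y·k − k_d) − 1] = 20.6 × (1 + 0.0619 × 9.43) / [9.43 × (0.429 × 9.29 − 0.0619) − 1] = 32.62 / 36.00 = 0.9063 mg/L.
Correct the yield for decay: Y_obs = Y/(1 + k_d θ_c) = 0.429 / (1 + 0.0619 × 9.43) = 0.429 / 1.584 = 0.2709.
ΔS = 1190 − 0.906 = 1189 mg/L, so the substrate removal rate is 1470 × 1189/1000 = 1748 kg bCOD/d.
P_X = Y_obs · Q(S₀ − S) = 0.2709 × 1748 = 473.5 kg VSS/d.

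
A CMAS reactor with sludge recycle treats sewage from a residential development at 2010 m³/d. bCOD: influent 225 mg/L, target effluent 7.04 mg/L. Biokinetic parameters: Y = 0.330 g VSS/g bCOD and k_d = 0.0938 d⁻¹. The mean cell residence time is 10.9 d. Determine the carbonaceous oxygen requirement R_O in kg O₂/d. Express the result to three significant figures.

Correct the yield for decay: Y_obs = Y/(1 + k_d θ_c) = 0.330 / (1 + 0.0938 × 10.9) = 0.330 / 2.022 = 0.1632.
Q·(S₀ − S) = 2010 × (225 − 7.04) × 10⁻³ = 438.1 kg/d removed.
P_X = Y_obs·Q·(S₀ − S) = 0.1632 × 438.1 = 71.49 kg VSS/d.
R_O = Q·(S₀ − S) − 1.42·P_X = 438.1 − 1.42 × 71.49 = 336.6 kg O₂/d.

R_O ≈ 337 kg O₂/d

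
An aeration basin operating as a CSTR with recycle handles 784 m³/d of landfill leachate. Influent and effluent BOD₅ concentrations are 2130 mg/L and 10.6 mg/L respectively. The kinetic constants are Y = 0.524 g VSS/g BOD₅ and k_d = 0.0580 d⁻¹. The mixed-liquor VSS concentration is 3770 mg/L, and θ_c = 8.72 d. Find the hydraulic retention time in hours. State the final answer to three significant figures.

From the SRT design equation V = Y Q (S₀−S) θ_c / [X (1 + k_d θ_c)] = 0.524 × 784 × (2130 − 10.6) × 8.72 / [3770 × (1 + 0.0580 × 8.72)] = 7.59×10^6 / 5677 = 1337 m³.
Hydraulic retention time τ = V/Q = 1337 / 784 = 1.706 d = 40.94 h.

τ ≈ 40.9 h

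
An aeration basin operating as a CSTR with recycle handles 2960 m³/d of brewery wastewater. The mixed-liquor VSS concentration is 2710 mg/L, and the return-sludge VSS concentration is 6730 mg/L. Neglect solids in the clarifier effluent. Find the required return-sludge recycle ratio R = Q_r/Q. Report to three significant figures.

Solids balance on the clarifier gives (1+R)X = R·X_r, so R = X/(X_r − X) = 2710 / (6730 − 2710) = 0.6741.

R ≈ 0.674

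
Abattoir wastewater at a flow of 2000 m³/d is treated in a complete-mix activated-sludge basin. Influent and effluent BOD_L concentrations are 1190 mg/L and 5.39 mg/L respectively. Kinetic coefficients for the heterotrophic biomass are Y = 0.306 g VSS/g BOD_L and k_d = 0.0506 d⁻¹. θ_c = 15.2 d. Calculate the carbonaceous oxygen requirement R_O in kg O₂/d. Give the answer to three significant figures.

Correct the yield for decay: Y_obs = Y/(1 + k_d θ_c) = 0.306 / (1 + 0.0506 × 15.2) = 0.306 / 1.769 = 0.1730.
ΔS = 1190 − 5.39 = 1185 mg/L, so the substrate removal rate is 2000 × 1185/1000 = 2369 kg BOD_L/d.
Net sludge production P_X = 0.1730 × 2369 = 409.8 kg VSS/d.
R_O = Q·ΔS − 1.42 P_X = 2369 − 581.9 = 1787 kg O₂/d.

R_O ≈ 1790 kg O₂/d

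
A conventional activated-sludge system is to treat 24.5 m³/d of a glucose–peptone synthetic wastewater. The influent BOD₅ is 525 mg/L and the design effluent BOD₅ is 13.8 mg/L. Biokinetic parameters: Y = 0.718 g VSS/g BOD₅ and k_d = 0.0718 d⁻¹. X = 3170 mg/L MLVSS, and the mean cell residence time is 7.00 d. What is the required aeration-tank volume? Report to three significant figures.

V ≈ 13.2 m³

Steady-state biomass mass balance: V·X·(1 + k_d·θ_c) = Y·Q·(S₀ − S)·θ_c, so V = 0.718 × 24.5 × (525 − 13.8) × 7.00 / [3170 × (1 + 0.0718 × 7.00)] = 6.29×10^4 / 4763 = 13.22 m³.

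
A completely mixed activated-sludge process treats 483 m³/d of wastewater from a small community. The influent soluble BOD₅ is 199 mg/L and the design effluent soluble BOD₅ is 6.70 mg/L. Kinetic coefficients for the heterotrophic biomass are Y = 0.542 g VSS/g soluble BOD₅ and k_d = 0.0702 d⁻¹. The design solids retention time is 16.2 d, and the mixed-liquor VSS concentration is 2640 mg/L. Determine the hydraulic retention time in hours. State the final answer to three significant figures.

From the SRT design equation V = Y Q (S₀−S) θ_c / [X (1 + k_d θ_c)] = 0.542 × 483 × (199 − 6.70) × 16.2 / [2640 × (1 + 0.0702 × 16.2)] = 8.16×10^5 / 5642 = 144.5 m³.
τ = V/Q = 144.5/483 = 0.2993 d, or 7.182 h.

τ ≈ 7.18 h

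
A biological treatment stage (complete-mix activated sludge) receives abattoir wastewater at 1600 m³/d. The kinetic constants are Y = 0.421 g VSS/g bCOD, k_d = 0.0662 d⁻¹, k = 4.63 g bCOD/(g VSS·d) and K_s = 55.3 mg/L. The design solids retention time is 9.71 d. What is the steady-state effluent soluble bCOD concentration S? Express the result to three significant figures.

From the Monod/SRT balance for a CMAS, S = K_s·(1+k_d θ_c)/[θ_c·(Y k − k_d) − 1] = 55.3 × (1 + 0.0662 × 9.71) / [9.71 × (0.421 × 4.63 − 0.0662) − 1] = 90.85 / 17.28 = 5.256 mg/L.

S ≈ 5.26 mg/L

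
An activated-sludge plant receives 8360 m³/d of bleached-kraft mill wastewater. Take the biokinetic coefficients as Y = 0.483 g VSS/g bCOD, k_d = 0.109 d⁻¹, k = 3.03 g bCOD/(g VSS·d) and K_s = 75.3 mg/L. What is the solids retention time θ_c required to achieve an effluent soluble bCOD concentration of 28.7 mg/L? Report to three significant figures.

From 1/θ_c = Y·k·S/(K_s + S) − k_d: Y·k·S/(K_s+S) = 0.483 × 3.03 × 28.7 / (75.3 + 28.7) = 0.4039 d⁻¹.
Then 1/θ_c = μ − k_d = 0.4039 − 0.109 = 0.2949 d⁻¹, giving θ_c = 3.391 d.

θ_c ≈ 3.39 d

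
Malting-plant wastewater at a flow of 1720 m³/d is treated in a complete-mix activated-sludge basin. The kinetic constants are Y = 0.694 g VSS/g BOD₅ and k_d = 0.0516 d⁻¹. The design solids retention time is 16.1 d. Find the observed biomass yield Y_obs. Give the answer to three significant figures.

Correct the yield for decay: Y_obs = Y/(1 + k_d θ_c) = 0.694 / (1 + 0.0516 × 16.1) = 0.694 / 1.831 = 0.3791.

Y_obs ≈ 0.379 g VSS/g BOD₅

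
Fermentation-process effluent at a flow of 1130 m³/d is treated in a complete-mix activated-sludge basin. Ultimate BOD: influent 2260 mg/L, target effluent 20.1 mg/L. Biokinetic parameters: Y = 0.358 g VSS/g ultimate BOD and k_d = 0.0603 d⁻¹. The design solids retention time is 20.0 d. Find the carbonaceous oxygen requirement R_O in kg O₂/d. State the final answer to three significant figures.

Observed yield with endogenous decay: Y_obs = Y / (1 + k_d·θ_c) = 0.358 / (1 + 0.0603 × 20.0) = 0.358 / 2.206 = 0.1623 g VSS/g ultimate BOD.
Q·(S₀ − S) = 1130 × (2260 − 20.1) × 10⁻³ = 2531 kg/d removed.
Biomass synthesised: P_X = Y_obs × 2531 = 410.8 kg VSS/d.
R_O = Q·ΔS − 1.42 P_X = 2531 − 583.3 = 1948 kg O₂/d.

R_O ≈ 1950 kg O₂/d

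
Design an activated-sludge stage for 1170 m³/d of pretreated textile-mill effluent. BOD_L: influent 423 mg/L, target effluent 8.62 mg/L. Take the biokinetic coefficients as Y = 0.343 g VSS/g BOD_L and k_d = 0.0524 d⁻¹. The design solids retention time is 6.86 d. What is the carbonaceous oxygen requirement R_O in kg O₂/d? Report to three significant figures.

Observed yield with endogenous decay: Y_obs = Y / (1 + k_d·θ_c) = 0.343 / (1 + 0.0524 × 6.86) = 0.343 / 1.359 = 0.2523 g VSS/g BOD_L.
ΔS = 423 − 8.62 = 414.4 mg/L, so the substrate removal rate is 1170 × 414.4/1000 = 484.8 kg BOD_L/d.
Net sludge production P_X = 0.2523 × 484.8 = 122.3 kg VSS/d.
Carbonaceous O₂ demand = substrate oxidised − cell-mass equivalent = 484.8 − 1.42 × 122.3 = 311.1 kg O₂/d.

R_O ≈ 311 kg O₂/d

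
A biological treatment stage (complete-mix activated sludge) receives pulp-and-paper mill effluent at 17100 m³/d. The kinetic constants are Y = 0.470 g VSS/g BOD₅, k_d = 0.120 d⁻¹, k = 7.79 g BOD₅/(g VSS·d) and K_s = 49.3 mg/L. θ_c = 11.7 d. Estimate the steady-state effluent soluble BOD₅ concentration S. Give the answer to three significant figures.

From the Monod/SRT balance for a CMAS, S = K_s·(1+k_d θ_c)/[θ_c·(Y k − k_d) − 1] = 49.3 × (1 + 0.120 × 11.7) / [11.7 × (0.470 × 7.79 − 0.120) − 1] = 118.5 / 40.43 = 2.931 mg/L.

S ≈ 2.93 mg/L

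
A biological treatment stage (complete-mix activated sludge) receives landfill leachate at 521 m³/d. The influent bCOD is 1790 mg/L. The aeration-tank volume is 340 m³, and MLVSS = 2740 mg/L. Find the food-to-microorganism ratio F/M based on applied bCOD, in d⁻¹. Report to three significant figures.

F/M = applied load / biomass = Q·S₀/(V·X) = 521 × 1790 / (340.0 × 2740) = 1.001 d⁻¹.

F/M ≈ 1.00 d⁻¹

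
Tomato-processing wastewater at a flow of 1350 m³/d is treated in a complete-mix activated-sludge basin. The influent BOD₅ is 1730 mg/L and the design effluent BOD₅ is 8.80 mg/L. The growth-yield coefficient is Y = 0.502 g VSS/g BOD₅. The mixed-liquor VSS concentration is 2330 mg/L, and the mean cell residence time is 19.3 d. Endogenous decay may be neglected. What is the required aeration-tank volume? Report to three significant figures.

V ≈ 9660 m³

With k_d = 0 the design equation reduces to V = Y Q (S₀−S) θ_c / X = 0.502 × 1350 × (1730 − 8.80) × 19.3 / 2330 = 9662 m³.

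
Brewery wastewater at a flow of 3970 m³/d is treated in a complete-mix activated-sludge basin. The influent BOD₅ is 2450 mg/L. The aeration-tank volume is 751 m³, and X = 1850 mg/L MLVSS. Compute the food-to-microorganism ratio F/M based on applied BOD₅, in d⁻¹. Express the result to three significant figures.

Food-to-microorganism ratio F/M = Q S₀ / (V X) = 3970 × 2450 / (751.0 × 1850) = 7.001 d⁻¹.

F/M ≈ 7.00 d⁻¹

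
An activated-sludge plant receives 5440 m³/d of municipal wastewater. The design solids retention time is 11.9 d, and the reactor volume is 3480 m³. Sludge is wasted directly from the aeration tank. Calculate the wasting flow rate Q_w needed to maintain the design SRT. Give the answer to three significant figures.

Wasting from the aeration tank: Q_w = V / θ_c = 3480 / 11.9 = 292.4 m³/d.

Q_w ≈ 292 m³/d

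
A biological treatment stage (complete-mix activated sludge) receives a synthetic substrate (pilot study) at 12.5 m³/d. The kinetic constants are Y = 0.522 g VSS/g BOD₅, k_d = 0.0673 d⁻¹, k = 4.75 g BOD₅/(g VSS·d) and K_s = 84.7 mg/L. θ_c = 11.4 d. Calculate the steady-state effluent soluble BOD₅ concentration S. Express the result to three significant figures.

S ≈ 5.65 mg/L

Effluent substrate depends only on kinetics and SRT: S = K_s(1 + k_d θ_c) / [θ_c(Yk − k_d) − 1] = 84.7 × (1 + 0.0673 × 11.4) / [11.4 × (0.522 × 4.75 − 0.0673) − 1] = 149.7 / 26.50 = 5.649 mg/L.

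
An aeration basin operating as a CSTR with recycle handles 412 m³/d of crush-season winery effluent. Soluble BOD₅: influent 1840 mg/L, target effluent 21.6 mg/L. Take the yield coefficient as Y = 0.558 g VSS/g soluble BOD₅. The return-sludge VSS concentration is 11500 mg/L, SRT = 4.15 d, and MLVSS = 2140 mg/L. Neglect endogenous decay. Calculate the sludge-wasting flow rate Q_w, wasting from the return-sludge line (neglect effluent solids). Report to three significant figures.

Q_w ≈ 36.4 m³/d

V·X = Y·Q·ΔS·θ_c gives V = 0.558 × 412 × (1840 − 21.6) × 4.15 / 2140 = 810.7 m³.
Wasting from the return line (neglecting effluent solids): Q_w = V·X / (θ_c·X_r) = 810.7 × 2140 / (4.15 × 11500) = 36.35 m³/d.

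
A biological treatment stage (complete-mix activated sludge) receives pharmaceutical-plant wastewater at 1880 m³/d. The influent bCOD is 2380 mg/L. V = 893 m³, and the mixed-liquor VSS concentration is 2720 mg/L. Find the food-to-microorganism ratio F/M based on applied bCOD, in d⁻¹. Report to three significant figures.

F/M ≈ 1.84 d⁻¹

F/M = Q·S₀ / (V·X) = 1880 × 2380 / (893.0 × 2720) = 1.842 g bCOD·(g VSS·d)⁻¹.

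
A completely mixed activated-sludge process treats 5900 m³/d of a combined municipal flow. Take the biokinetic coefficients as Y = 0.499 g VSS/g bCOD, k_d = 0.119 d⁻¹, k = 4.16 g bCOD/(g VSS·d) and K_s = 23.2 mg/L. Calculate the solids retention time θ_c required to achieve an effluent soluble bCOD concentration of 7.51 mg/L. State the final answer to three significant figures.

θ_c ≈ 2.57 d

At the target effluent, Y k S/(K_s+S) = 0.499×4.16×7.51/30.71 = 0.5076 d⁻¹.
Then 1/θ_c = μ − k_d = 0.5076 − 0.119 = 0.3886 d⁻¹, giving θ_c = 2.573 d.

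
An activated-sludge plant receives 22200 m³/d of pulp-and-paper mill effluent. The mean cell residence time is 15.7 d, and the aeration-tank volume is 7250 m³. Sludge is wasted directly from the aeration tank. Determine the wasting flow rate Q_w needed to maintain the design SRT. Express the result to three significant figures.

Wasting from the aeration tank: Q_w = V / θ_c = 7250 / 15.7 = 461.8 m³/d.

Q_w ≈ 462 m³/d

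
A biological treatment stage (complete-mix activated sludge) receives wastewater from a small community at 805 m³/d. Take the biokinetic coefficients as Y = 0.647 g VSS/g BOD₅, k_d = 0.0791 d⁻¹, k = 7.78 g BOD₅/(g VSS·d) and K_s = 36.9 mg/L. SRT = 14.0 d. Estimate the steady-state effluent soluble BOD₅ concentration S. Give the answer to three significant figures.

S ≈ 1.14 mg/L

From the Monod/SRT balance for a CMAS, S = K_s·(1+k_d θ_c)/[θ_c·(Y k − k_d) − 1] = 36.9 × (1 + 0.0791 × 14.0) / [14.0 × (0.647 × 7.78 − 0.0791) − 1] = 77.76 / 68.36 = 1.137 mg/L.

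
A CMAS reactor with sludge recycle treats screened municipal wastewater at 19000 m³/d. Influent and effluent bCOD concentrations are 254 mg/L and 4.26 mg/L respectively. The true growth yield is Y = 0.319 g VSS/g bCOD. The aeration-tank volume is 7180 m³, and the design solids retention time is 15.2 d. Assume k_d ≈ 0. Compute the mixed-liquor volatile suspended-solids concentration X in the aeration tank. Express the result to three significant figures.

X ≈ 3200 mg/L

Without decay, X = Y Q (S₀−S) θ_c / V = 0.319 × 19000 × (254 − 4.26) × 15.2 / 7180 = 3204 mg/L.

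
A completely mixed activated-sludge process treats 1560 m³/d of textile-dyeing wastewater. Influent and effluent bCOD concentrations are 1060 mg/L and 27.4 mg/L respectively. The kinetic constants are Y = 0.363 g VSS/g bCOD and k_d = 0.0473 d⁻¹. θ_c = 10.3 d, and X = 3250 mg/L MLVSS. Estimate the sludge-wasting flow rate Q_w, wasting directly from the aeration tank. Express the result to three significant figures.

From the SRT design equation V = Y Q (S₀−S) θ_c / [X (1 + k_d θ_c)] = 0.363 × 1560 × (1060 − 27.4) × 10.3 / [3250 × (1 + 0.0473 × 10.3)] = 6.02×10^6 / 4833 = 1246 m³.
For wasting at MLVSS concentration, Q_w = V/θ_c = 1246/10.3 = 121.0 m³/d.

Q_w ≈ 121 m³/d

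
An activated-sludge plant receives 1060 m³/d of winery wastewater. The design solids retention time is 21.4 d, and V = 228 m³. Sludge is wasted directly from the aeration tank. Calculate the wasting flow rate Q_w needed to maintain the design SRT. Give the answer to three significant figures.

For wasting at MLVSS concentration, Q_w = V/θ_c = 228.0/21.4 = 10.65 m³/d.

Q_w ≈ 10.7 m³/d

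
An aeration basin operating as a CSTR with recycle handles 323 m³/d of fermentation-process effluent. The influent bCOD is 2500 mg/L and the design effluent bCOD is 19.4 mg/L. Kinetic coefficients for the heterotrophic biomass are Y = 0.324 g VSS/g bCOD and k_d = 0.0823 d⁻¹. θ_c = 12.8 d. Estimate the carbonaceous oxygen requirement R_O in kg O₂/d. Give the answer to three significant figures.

Observed yield with endogenous decay: Y_obs = Y / (1 + k_d·θ_c) = 0.324 / (1 + 0.0823 × 12.8) = 0.324 / 2.053 = 0.1578 g VSS/g bCOD.
ΔS = 2500 − 19.4 = 2481 mg/L, so the substrate removal rate is 323 × 2481/1000 = 801.2 kg bCOD/d.
Biomass synthesised: P_X = Y_obs × 801.2 = 126.4 kg VSS/d.
R_O = Q·ΔS − 1.42 P_X = 801.2 − 179.5 = 621.7 kg O₂/d.

R_O ≈ 622 kg O₂/d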